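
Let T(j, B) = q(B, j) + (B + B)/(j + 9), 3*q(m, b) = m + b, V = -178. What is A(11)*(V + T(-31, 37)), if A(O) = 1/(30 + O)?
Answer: -1973/451 ≈ -4.3747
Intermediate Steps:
q(m, b) = b/3 + m/3 (q(m, b) = (m + b)/3 = (b + m)/3 = b/3 + m/3)
T(j, B) = B/3 + j/3 + 2*B/(9 + j) (T(j, B) = (j/3 + B/3) + (B + B)/(j + 9) = (B/3 + j/3) + (2*B)/(9 + j) = (B/3 + j/3) + 2*B/(9 + j) = B/3 + j/3 + 2*B/(9 + j))
A(11)*(V + T(-31, 37)) = (-178 + (9*(-31) + 15*37 - 31*(37 - 31))/(3*(9 - 31)))/(30 + 11) = (-178 + (⅓)*(-279 + 555 - 31*6)/(-22))/41 = (-178 + (⅓)*(-1/22)*(-279 + 555 - 186))/41 = (-178 + (⅓)*(-1/22)*90)/41 = (-178 - 15/11)/41 = (1/41)*(-1973/11) = -1973/451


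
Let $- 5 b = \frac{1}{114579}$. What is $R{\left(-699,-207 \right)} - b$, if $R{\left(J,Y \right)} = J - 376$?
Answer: $- \frac{615862124}{572895} \approx -1075.0$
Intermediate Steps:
$R{\left(J,Y \right)} = -376 + J$
$b = - \frac{1}{572895}$ ($b = - \frac{1}{5 \cdot 114579} = \left(- \frac{1}{5}\right) \frac{1}{114579} = - \frac{1}{572895} \approx -1.7455 \cdot 10^{-6}$)
$R{\left(-699,-207 \right)} - b = \left(-376 - 699\right) - - \frac{1}{572895} = -1075 + \frac{1}{572895} = - \frac{615862124}{572895}$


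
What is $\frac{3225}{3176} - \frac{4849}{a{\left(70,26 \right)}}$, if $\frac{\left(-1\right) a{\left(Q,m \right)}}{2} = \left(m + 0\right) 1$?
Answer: $\frac{299387}{3176} \approx 94.265$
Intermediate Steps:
$a{\left(Q,m \right)} = - 2 m$ ($a{\left(Q,m \right)} = - 2 \left(m + 0\right) 1 = - 2 m 1 = - 2 m$)
$\frac{3225}{3176} - \frac{4849}{a{\left(70,26 \right)}} = \frac{3225}{3176} - \frac{4849}{\left(-2\right) 26} = 3225 \cdot \frac{1}{3176} - \frac{4849}{-52} = \frac{3225}{3176} - - \frac{373}{4} = \frac{3225}{3176} + \frac{373}{4} = \frac{299387}{3176}$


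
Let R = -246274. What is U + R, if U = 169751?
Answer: -76523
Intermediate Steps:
U + R = 169751 - 246274 = -76523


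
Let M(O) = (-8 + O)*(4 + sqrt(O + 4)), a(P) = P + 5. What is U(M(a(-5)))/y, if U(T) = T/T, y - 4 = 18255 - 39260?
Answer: -1/21001 ≈ -4.7617e-5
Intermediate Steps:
a(P) = 5 + P
M(O) = (-8 + O)*(4 + sqrt(4 + O))
y = -21001 (y = 4 + (18255 - 39260) = 4 - 21005 = -21001)
U(T) = 1
U(M(a(-5)))/y = 1/(-21001) = 1*(-1/21001) = -1/21001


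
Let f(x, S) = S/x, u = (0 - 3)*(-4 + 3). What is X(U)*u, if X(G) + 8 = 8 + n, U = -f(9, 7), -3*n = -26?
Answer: 26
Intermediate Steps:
n = 26/3 (n = -⅓*(-26) = 26/3 ≈ 8.6667)
u = 3 (u = -3*(-1) = 3)
U = -7/9 ≈ -0.77778
X(G) = 26/3 (X(G) = -8 + (8 + 26/3) = -8 + 50/3 = 26/3)
X(U)*u = (26/3)*3 = 26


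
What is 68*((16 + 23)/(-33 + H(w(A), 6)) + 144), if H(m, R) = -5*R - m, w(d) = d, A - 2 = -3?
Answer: 302226/31 ≈ 9749.2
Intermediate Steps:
A = -1 (A = 2 - 3 = -1)
H(m, R) = -m - 5*R
68*((16 + 23)/(-33 + H(w(A), 6)) + 144) = 68*((16 + 23)/(-33 + (-1*(-1) - 5*6)) + 144) = 68*(39/(-33 + (1 - 30)) + 144) = 68*(39/(-33 - 29) + 144) = 68*(39/(-62) + 144) = 68*(39*(-1/62) + 144) = 68*(-39/62 + 144) = 68*(8889/62) = 302226/31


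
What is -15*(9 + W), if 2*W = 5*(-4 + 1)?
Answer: -45/2 ≈ -22.500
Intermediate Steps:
W = -15/2 (W = (5*(-4 + 1))/2 = (5*(-3))/2 = (½)*(-15) = -15/2 ≈ -7.5000)
-15*(9 + W) = -15*(9 - 15/2) = -15*3/2 = -45/2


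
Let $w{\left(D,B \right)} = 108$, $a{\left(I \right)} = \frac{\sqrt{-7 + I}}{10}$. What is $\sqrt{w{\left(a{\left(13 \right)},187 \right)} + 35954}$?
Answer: $\sqrt{36062} \approx 189.9$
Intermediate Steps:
$a{\left(I \right)} = \frac{\sqrt{-7 + I}}{10}$ ($a{\left(I \right)} = \sqrt{-7 + I} \frac{1}{10} = \frac{\sqrt{-7 + I}}{10}$)
$\sqrt{w{\left(a{\left(13 \right)},187 \right)} + 35954} = \sqrt{108 + 35954} = \sqrt{36062}$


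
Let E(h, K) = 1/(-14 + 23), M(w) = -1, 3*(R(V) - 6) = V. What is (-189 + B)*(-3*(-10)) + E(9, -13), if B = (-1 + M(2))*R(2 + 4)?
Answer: -55349/9 ≈ -6149.9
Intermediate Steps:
R(V) = 6 + V/3
B = -16 (B = (-1 - 1)*(6 + (2 + 4)/3) = -2*(6 + (⅓)*6) = -2*(6 + 2) = -2*8 = -16)
E(h, K) = ⅑ (E(h, K) = 1/9 = ⅑)
(-189 + B)*(-3*(-10)) + E(9, -13) = (-189 - 16)*(-3*(-10)) + ⅑ = -205*30 + ⅑ = -6150 + ⅑ = -55349/9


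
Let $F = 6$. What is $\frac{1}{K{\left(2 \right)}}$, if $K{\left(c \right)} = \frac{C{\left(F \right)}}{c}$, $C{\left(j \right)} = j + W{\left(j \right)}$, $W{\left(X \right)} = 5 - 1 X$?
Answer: $\frac{2}{5} \approx 0.4$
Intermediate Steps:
$W{\left(X \right)} = 5 - X$
$C{\left(j \right)} = 5$ ($C{\left(j \right)} = j - \left(-5 + j\right) = 5$)
$K{\left(c \right)} = \frac{5}{c}$
$\frac{1}{K{\left(2 \right)}} = \frac{1}{5 \cdot \frac{1}{2}} = \frac{1}{\frac{5}{2}} = \frac{2}{5}$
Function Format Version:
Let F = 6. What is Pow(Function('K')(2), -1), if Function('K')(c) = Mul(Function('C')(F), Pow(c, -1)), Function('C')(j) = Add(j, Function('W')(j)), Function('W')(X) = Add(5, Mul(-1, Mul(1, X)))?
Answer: Rational(2, 5) ≈ 0.40000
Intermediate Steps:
Function('W')(X) = Add(5, Mul(-1, X))
Function('C')(j) = 5 (Function('C')(j) = Add(j, Add(5, Mul(-1, j))) = 5)
Function('K')(c) = Mul(5, Pow(c, -1))
Pow(Function('K')(2), -1) = Pow(Mul(5, Pow(2, -1)), -1) = Pow(Mul(5, Rational(1, 2)), -1) = Pow(Rational(5, 2), -1) = Rational(2, 5)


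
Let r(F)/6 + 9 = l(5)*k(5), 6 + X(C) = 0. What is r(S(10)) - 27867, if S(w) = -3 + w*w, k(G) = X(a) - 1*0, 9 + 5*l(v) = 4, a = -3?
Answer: -27885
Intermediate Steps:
l(v) = -1 (l(v) = -9/5 + (⅕)*4 = -9/5 + ⅘ = -1)
X(C) = -6 (X(C) = -6 + 0 = -6)
k(G) = -6 (k(G) = -6 - 1*0 = -6 + 0 = -6)
S(w) = -3 + w²
r(F) = -18 (r(F) = -54 + 6*(-1*(-6)) = -54 + 6*6 = -54 + 36 = -18)
r(S(10)) - 27867 = -18 - 27867 = -27885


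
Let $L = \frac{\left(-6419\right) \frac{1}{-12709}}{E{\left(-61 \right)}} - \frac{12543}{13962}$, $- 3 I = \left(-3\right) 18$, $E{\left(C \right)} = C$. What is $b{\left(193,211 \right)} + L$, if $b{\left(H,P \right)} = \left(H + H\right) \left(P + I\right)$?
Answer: $\frac{1781693087951}{20156474} \approx 88393.0$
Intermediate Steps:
$I = 18$ ($I = - \frac{\left(-3\right) 18}{3} = \left(- \frac{1}{3}\right) \left(-54\right) = 18$)
$b{\left(H,P \right)} = 2 H \left(18 + P\right)$ ($b{\left(H,P \right)} = \left(H + H\right) \left(P + 18\right) = 2 H \left(18 + P\right)$)
$L = - \frac{18274805}{20156474}$ ($L = \frac{\left(-6419\right) \frac{1}{-12709}}{-61} - \frac{12543}{13962} = \left(-6419\right) \left(- \frac{1}{12709}\right) \left(- \frac{1}{61}\right) - \frac{4181}{4654} = \frac{6419}{12709} \left(- \frac{1}{61}\right) - \frac{4181}{4654} = - \frac{6419}{775249} - \frac{4181}{4654} = - \frac{18274805}{20156474} \approx -0.90665$)
$b{\left(193,211 \right)} + L = 2 \cdot 193 \left(18 + 211\right) - \frac{18274805}{20156474} = 2 \cdot 193 \cdot 229 - \frac{18274805}{20156474} = 88394 - \frac{18274805}{20156474} = \frac{1781693087951}{20156474}$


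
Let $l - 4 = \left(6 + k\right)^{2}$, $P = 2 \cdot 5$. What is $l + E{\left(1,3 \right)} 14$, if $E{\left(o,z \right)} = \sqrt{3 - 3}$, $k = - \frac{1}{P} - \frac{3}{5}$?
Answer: $\frac{3209}{100} \approx 32.09$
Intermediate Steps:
$P = 10$
$k = - \frac{7}{10}$ ($k = - \frac{1}{10} - \frac{3}{5} = - \frac{7}{10} \approx -0.7$)
$E{\left(o,z \right)} = 0$ ($E{\left(o,z \right)} = \sqrt{0} = 0$)
$l = \frac{3209}{100}$ ($l = 4 + \left(6 - \frac{7}{10}\right)^{2} = 4 + \left(\frac{53}{10}\right)^{2} = 4 + \frac{2809}{100} = \frac{3209}{100} \approx 32.09$)
$l + E{\left(1,3 \right)} 14 = \frac{3209}{100} + 0 \cdot 14 = \frac{3209}{100} + 0 = \frac{3209}{100}$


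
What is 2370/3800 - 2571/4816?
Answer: 41103/457520 ≈ 0.089839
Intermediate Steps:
2370/3800 - 2571/4816 = 2370*(1/3800) - 2571*1/4816 = 237/380 - 2571/4816 = 41103/457520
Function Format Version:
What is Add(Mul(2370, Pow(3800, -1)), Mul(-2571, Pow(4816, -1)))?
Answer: Rational(41103, 457520) ≈ 0.089839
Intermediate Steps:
Add(Mul(2370, Pow(3800, -1)), Mul(-2571, Pow(4816, -1))) = Add(Mul(2370, Rational(1, 3800)), Mul(-2571, Rational(1, 4816))) = Add(Rational(237, 380), Rational(-2571, 4816)) = Rational(41103, 457520)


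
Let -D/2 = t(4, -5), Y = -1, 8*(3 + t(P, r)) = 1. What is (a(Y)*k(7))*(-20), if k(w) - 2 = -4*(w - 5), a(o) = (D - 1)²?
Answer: 5415/2 ≈ 2707.5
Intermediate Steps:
t(P, r) = -23/8 (t(P, r) = -3 + (⅛)*1 = -3 + ⅛ = -23/8)
D = 23/4 (D = -2*(-23/8) = 23/4 ≈ 5.7500)
a(o) = 361/16 (a(o) = (23/4 - 1)² = (19/4)² = 361/16)
k(w) = 22 - 4*w (k(w) = 2 - 4*(w - 5) = 2 - 4*(-5 + w) = 2 + (20 - 4*w) = 22 - 4*w)
(a(Y)*k(7))*(-20) = (361*(22 - 4*7)/16)*(-20) = (361*(22 - 28)/16)*(-20) = ((361/16)*(-6))*(-20) = -1083/8*(-20) = 5415/2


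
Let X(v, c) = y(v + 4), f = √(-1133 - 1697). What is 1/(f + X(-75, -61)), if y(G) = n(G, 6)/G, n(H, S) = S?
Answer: -213/7133033 - 5041*I*√2830/14266066 ≈ -2.9861e-5 - 0.018798*I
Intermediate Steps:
f = I*√2830 (f = √(-2830) = I*√2830 ≈ 53.198*I)
y(G) = 6/G
X(v, c) = 6/(4 + v) (X(v, c) = 6/(v + 4) = 6/(4 + v))
1/(f + X(-75, -61)) = 1/(I*√2830 + 6/(4 - 75)) = 1/(I*√2830 + 6/(-71)) = 1/(I*√2830 + 6*(-1/71)) = 1/(I*√2830 - 6/71) = 1/(-6/71 + I*√2830)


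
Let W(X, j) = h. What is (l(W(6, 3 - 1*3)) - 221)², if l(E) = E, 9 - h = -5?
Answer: 42849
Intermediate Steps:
h = 14 (h = 9 - 1*(-5) = 9 + 5 = 14)
W(X, j) = 14
(l(W(6, 3 - 1*3)) - 221)² = (14 - 221)² = (-207)² = 42849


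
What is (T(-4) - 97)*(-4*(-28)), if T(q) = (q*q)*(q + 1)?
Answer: -16240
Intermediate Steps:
T(q) = q**2*(1 + q)
(T(-4) - 97)*(-4*(-28)) = ((-4)**2*(1 - 4) - 97)*(-4*(-28)) = (16*(-3) - 97)*112 = (-48 - 97)*112 = -145*112 = -16240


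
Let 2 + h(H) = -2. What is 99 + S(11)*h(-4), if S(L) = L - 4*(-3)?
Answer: 7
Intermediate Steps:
S(L) = 12 + L (S(L) = L + 12 = 12 + L)
h(H) = -4 (h(H) = -2 - 2 = -4)
99 + S(11)*h(-4) = 99 + (12 + 11)*(-4) = 99 + 23*(-4) = 99 - 92 = 7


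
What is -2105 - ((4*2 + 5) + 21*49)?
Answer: -3147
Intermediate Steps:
-2105 - ((4*2 + 5) + 21*49) = -2105 - ((8 + 5) + 1029) = -2105 - (13 + 1029) = -2105 - 1*1042 = -2105 - 1042 = -3147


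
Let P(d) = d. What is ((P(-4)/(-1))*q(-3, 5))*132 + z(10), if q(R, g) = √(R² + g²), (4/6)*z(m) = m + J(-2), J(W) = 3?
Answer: 39/2 + 528*√34 ≈ 3098.2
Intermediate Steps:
z(m) = 9/2 + 3*m/2 (z(m) = 3*(m + 3)/2 = 3*(3 + m)/2 = 9/2 + 3*m/2)
((P(-4)/(-1))*q(-3, 5))*132 + z(10) = ((-4/(-1))*√((-3)² + 5²))*132 + (9/2 + (3/2)*10) = ((-4*(-1))*√(9 + 25))*132 + (9/2 + 15) = (4*√34)*132 + 39/2 = 528*√34 + 39/2 = 39/2 + 528*√34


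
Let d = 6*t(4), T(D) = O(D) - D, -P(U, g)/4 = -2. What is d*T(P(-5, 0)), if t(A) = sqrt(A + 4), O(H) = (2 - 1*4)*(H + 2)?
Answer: -336*sqrt(2) ≈ -475.18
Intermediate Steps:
O(H) = -4 - 2*H (O(H) = (2 - 4)*(2 + H) = -2*(2 + H) = -4 - 2*H)
P(U, g) = 8 (P(U, g) = -4*(-2) = 8)
T(D) = -4 - 3*D (T(D) = (-4 - 2*D) - D = -4 - 3*D)
t(A) = sqrt(4 + A)
d = 12*sqrt(2) (d = 6*sqrt(4 + 4) = 6*sqrt(8) = 6*(2*sqrt(2)) = 12*sqrt(2) ≈ 16.971)
d*T(P(-5, 0)) = (12*sqrt(2))*(-4 - 3*8) = (12*sqrt(2))*(-4 - 24) = (12*sqrt(2))*(-28) = -336*sqrt(2)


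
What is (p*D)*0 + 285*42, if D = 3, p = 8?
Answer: 11970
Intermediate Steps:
(p*D)*0 + 285*42 = (8*3)*0 + 285*42 = 24*0 + 11970 = 0 + 11970 = 11970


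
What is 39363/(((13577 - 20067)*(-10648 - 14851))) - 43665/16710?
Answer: -120423300557/46088550035 ≈ -2.6129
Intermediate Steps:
39363/(((13577 - 20067)*(-10648 - 14851))) - 43665/16710 = 39363/((-6490*(-25499))) - 43665*1/16710 = 39363/165488510 - 2911/1114 = -120423300557/46088550035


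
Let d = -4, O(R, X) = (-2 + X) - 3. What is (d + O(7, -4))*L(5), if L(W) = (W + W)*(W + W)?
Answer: -1300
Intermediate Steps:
O(R, X) = -5 + X
L(W) = 4*W² (L(W) = (2*W)*(2*W) = 4*W²)
(d + O(7, -4))*L(5) = (-4 + (-5 - 4))*(4*5²) = (-4 - 9)*(4*25) = -13*100 = -1300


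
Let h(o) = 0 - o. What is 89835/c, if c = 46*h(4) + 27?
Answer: -89835/157 ≈ -572.20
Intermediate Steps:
h(o) = -o
c = -157 (c = 46*(-1*4) + 27 = 46*(-4) + 27 = -184 + 27 = -157)
89835/c = 89835/(-157) = 89835*(-1/157) = -89835/157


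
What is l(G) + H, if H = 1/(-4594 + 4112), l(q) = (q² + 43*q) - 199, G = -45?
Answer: -52539/482 ≈ -109.00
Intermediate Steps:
l(q) = -199 + q² + 43*q
H = -1/482 (H = 1/(-482) = -1/482 ≈ -0.0020747)
l(G) + H = (-199 + (-45)² + 43*(-45)) - 1/482 = (-199 + 2025 - 1935) - 1/482 = -109 - 1/482 = -52539/482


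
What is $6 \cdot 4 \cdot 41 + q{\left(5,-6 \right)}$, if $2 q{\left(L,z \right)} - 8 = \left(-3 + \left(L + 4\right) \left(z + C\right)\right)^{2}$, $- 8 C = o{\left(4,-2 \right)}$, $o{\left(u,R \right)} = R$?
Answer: $\frac{79577}{32} \approx 2486.8$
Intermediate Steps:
$C = \frac{1}{4}$ ($C = \left(- \frac{1}{8}\right) \left(-2\right) = \frac{1}{4} \approx 0.25$)
$q{\left(L,z \right)} = 4 + \frac{\left(-3 + \left(4 + L\right) \left(\frac{1}{4} + z\right)\right)^{2}}{2}$ ($q{\left(L,z \right)} = 4 + \frac{\left(-3 + \left(L + 4\right) \left(z + \frac{1}{4}\right)\right)^{2}}{2} = 4 + \frac{\left(-3 + \left(4 + L\right) \left(\frac{1}{4} + z\right)\right)^{2}}{2}$)
$6 \cdot 4 \cdot 41 + q{\left(5,-6 \right)} = 6 \cdot 4 \cdot 41 + \left(4 + \frac{\left(-8 + 5 + 16 \left(-6\right) + 4 \cdot 5 \left(-6\right)\right)^{2}}{32}\right) = 24 \cdot 41 + \left(4 + \frac{\left(-8 + 5 - 96 - 120\right)^{2}}{32}\right) = 984 + \left(4 + \frac{\left(-219\right)^{2}}{32}\right) = 984 + \left(4 + \frac{1}{32} \cdot 47961\right) = 984 + \left(4 + \frac{47961}{32}\right) = 984 + \frac{48089}{32} = \frac{79577}{32}$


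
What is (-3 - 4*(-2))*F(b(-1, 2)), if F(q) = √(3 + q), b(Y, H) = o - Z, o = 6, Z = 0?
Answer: 15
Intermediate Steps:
b(Y, H) = 6 (b(Y, H) = 6 - 1*0 = 6 + 0 = 6)
(-3 - 4*(-2))*F(b(-1, 2)) = (-3 - 4*(-2))*√(3 + 6) = (-3 + 8)*√9 = 5*3 = 15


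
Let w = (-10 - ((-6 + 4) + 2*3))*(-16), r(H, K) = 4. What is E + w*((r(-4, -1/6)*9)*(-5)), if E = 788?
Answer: -39532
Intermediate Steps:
w = 224 (w = (-10 - (-2 + 6))*(-16) = (-10 - 1*4)*(-16) = (-10 - 4)*(-16) = -14*(-16) = 224)
E + w*((r(-4, -1/6)*9)*(-5)) = 788 + 224*((4*9)*(-5)) = 788 + 224*(36*(-5)) = 788 + 224*(-180) = 788 - 40320 = -39532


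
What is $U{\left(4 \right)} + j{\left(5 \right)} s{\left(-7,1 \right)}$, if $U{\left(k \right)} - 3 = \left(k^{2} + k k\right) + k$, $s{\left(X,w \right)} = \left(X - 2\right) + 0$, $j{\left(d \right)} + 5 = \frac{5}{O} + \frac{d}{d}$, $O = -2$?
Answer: $\frac{195}{2} \approx 97.5$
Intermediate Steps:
$j{\left(d \right)} = - \frac{13}{2}$ ($j{\left(d \right)} = -5 + \left(\frac{5}{-2} + \frac{d}{d}\right) = -5 + \left(5 \left(- \frac{1}{2}\right) + 1\right) = -5 + \left(- \frac{5}{2} + 1\right) = -5 - \frac{3}{2} = - \frac{13}{2}$)
$s{\left(X,w \right)} = -2 + X$ ($s{\left(X,w \right)} = \left(-2 + X\right) + 0 = -2 + X$)
$U{\left(k \right)} = 3 + k + 2 k^{2}$ ($U{\left(k \right)} = 3 + \left(\left(k^{2} + k k\right) + k\right) = 3 + \left(\left(k^{2} + k^{2}\right) + k\right) = 3 + \left(2 k^{2} + k\right) = 3 + \left(k + 2 k^{2}\right) = 3 + k + 2 k^{2}$)
$U{\left(4 \right)} + j{\left(5 \right)} s{\left(-7,1 \right)} = \left(3 + 4 + 2 \cdot 4^{2}\right) - \frac{13 \left(-2 - 7\right)}{2} = \left(3 + 4 + 2 \cdot 16\right) - - \frac{117}{2} = \left(3 + 4 + 32\right) + \frac{117}{2} = 39 + \frac{117}{2} = \frac{195}{2}$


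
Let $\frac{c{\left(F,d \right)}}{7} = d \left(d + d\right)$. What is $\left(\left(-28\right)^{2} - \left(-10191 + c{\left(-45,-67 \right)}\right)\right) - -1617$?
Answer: $-50254$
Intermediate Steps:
$c{\left(F,d \right)} = 14 d^{2}$ ($c{\left(F,d \right)} = 7 d \left(d + d\right) = 7 d 2 d = 7 \cdot 2 d^{2} = 14 d^{2}$)
$\left(\left(-28\right)^{2} - \left(-10191 + c{\left(-45,-67 \right)}\right)\right) - -1617 = \left(\left(-28\right)^{2} + \left(10191 - 14 \left(-67\right)^{2}\right)\right) - -1617 = \left(784 + \left(10191 - 14 \cdot 4489\right)\right) + 1617 = \left(784 + \left(10191 - 62846\right)\right) + 1617 = \left(784 - 52655\right) + 1617 = -51871 + 1617 = -50254$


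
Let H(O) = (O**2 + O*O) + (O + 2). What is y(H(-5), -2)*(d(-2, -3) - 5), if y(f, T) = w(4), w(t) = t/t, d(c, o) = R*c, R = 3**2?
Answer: -23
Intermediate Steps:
H(O) = 2 + O + 2*O**2 (H(O) = (O**2 + O**2) + (2 + O) = 2*O**2 + (2 + O) = 2 + O + 2*O**2)
R = 9
d(c, o) = 9*c
w(t) = 1
y(f, T) = 1
y(H(-5), -2)*(d(-2, -3) - 5) = 1*(9*(-2) - 5) = 1*(-18 - 5) = 1*(-23) = -23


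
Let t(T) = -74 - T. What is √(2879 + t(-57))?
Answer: 3*√318 ≈ 53.498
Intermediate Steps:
√(2879 + t(-57)) = √(2879 + (-74 - 1*(-57))) = √(2879 + (-74 + 57)) = √(2879 - 17) = √2862 = 3*√318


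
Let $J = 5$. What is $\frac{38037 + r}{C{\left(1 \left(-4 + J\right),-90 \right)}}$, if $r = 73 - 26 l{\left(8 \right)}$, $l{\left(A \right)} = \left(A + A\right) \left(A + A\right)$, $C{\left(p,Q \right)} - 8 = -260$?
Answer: $- \frac{15727}{126} \approx -124.82$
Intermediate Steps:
$C{\left(p,Q \right)} = -252$ ($C{\left(p,Q \right)} = 8 - 260 = -252$)
$l{\left(A \right)} = 4 A^{2}$ ($l{\left(A \right)} = 2 A 2 A = 4 A^{2}$)
$r = -6583$ ($r = 73 - 26 \cdot 4 \cdot 8^{2} = 73 - 26 \cdot 4 \cdot 64 = 73 - 6656 = -6583$)
$\frac{38037 + r}{C{\left(1 \left(-4 + J\right),-90 \right)}} = \frac{38037 - 6583}{-252} = 31454 \left(- \frac{1}{252}\right) = - \frac{15727}{126}$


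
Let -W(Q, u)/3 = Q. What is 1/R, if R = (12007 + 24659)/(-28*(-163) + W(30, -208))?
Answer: 2237/18333 ≈ 0.12202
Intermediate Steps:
W(Q, u) = -3*Q
R = 18333/2237 (R = (12007 + 24659)/(-28*(-163) - 3*30) = 36666/(4564 - 90) = 36666/4474 = 36666*(1/4474) = 18333/2237 ≈ 8.1953)
1/R = 1/(18333/2237) = 2237/18333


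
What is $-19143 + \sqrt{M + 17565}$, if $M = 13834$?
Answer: $-19143 + \sqrt{31399} \approx -18966.0$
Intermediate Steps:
$-19143 + \sqrt{M + 17565} = -19143 + \sqrt{13834 + 17565} = -19143 + \sqrt{31399}$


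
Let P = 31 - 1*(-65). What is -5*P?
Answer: -480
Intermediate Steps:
P = 96 (P = 31 + 65 = 96)
-5*P = -5*96 = -480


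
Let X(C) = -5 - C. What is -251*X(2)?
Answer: 1757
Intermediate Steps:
-251*X(2) = -251*(-5 - 1*2) = -251*(-5 - 2) = -251*(-7) = 1757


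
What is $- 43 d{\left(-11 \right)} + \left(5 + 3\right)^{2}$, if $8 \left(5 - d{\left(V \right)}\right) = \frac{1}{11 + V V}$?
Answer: $- \frac{159413}{1056} \approx -150.96$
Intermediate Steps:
$d{\left(V \right)} = 5 - \frac{1}{8 \left(11 + V^{2}\right)}$ ($d{\left(V \right)} = 5 - \frac{1}{8 \left(11 + V V\right)} = 5 - \frac{1}{8 \left(11 + V^{2}\right)}$)
$- 43 d{\left(-11 \right)} + \left(5 + 3\right)^{2} = - 43 \frac{439 + 40 \left(-11\right)^{2}}{8 \left(11 + \left(-11\right)^{2}\right)} + \left(5 + 3\right)^{2} = - 43 \frac{439 + 40 \cdot 121}{8 \left(11 + 121\right)} + 8^{2} = - 43 \frac{439 + 4840}{8 \cdot 132} + 64 = - 43 \cdot \frac{1}{8} \cdot \frac{1}{132} \cdot 5279 + 64 = \left(-43\right) \frac{5279}{1056} + 64 = - \frac{226997}{1056} + 64 = - \frac{159413}{1056}$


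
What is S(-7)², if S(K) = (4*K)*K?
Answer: 38416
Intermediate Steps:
S(K) = 4*K²
S(-7)² = (4*(-7)²)² = (4*49)² = 196² = 38416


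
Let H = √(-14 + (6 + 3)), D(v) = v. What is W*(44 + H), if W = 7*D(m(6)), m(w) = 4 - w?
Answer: -616 - 14*I*√5 ≈ -616.0 - 31.305*I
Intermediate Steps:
W = -14 (W = 7*(4 - 1*6) = 7*(4 - 6) = 7*(-2) = -14)
H = I*√5 (H = √(-14 + 9) = √(-5) = I*√5 ≈ 2.2361*I)
W*(44 + H) = -14*(44 + I*√5) = -616 - 14*I*√5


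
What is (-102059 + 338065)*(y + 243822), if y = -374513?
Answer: -30843860146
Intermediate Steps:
(-102059 + 338065)*(y + 243822) = (-102059 + 338065)*(-374513 + 243822) = 236006*(-130691) = -30843860146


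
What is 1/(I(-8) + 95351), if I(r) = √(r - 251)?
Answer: 95351/9091813460 - I*√259/9091813460 ≈ 1.0488e-5 - 1.7701e-9*I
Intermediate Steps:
I(r) = √(-251 + r)
1/(I(-8) + 95351) = 1/(√(-251 - 8) + 95351) = 1/(√(-259) + 95351) = 1/(I*√259 + 95351) = 1/(95351 + I*√259)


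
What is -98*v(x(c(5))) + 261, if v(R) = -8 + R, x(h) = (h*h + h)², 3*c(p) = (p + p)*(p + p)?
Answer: -10396735355/81 ≈ -1.2835e+8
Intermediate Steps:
c(p) = 4*p²/3 (c(p) = ((p + p)*(p + p))/3 = ((2*p)*(2*p))/3 = (4*p²)/3 = 4*p²/3)
x(h) = (h + h²)² (x(h) = (h² + h)² = (h + h²)²)
-98*v(x(c(5))) + 261 = -98*(-8 + ((4/3)*5²)²*(1 + (4/3)*5²)²) + 261 = -98*(-8 + ((4/3)*25)²*(1 + (4/3)*25)²) + 261 = -98*(-8 + (100/3)²*(1 + 100/3)²) + 261 = -98*(-8 + 10000*(103/3)²/9) + 261 = -98*(-8 + (10000/9)*(10609/9)) + 261 = -98*(-8 + 106090000/81) + 261 = -98*106089352/81 + 261 = -10396756496/81 + 261 = -10396735355/81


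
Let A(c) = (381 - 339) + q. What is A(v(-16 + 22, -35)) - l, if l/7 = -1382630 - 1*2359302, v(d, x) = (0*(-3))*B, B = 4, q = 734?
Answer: 26194300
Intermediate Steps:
v(d, x) = 0 (v(d, x) = (0*(-3))*4 = 0*4 = 0)
A(c) = 776 (A(c) = (381 - 339) + 734 = 42 + 734 = 776)
l = -26193524 (l = 7*(-1382630 - 1*2359302) = 7*(-1382630 - 2359302) = 7*(-3741932) = -26193524)
A(v(-16 + 22, -35)) - l = 776 - 1*(-26193524) = 776 + 26193524 = 26194300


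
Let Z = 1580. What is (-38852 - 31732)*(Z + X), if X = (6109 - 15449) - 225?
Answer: 563613240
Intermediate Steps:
X = -9565 (X = -9340 - 225 = -9565)
(-38852 - 31732)*(Z + X) = (-38852 - 31732)*(1580 - 9565) = -70584*(-7985) = 563613240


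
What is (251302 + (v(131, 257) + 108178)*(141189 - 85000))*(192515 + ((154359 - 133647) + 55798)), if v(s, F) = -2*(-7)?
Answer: 1635524463999750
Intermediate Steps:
v(s, F) = 14
(251302 + (v(131, 257) + 108178)*(141189 - 85000))*(192515 + ((154359 - 133647) + 55798)) = (251302 + (14 + 108178)*(141189 - 85000))*(192515 + ((154359 - 133647) + 55798)) = (251302 + 108192*56189)*(192515 + (20712 + 55798)) = (251302 + 6079200288)*(192515 + 76510) = 6079451590*269025 = 1635524463999750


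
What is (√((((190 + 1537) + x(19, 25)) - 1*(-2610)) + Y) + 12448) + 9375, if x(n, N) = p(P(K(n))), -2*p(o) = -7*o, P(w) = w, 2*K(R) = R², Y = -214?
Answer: 21823 + √19019/2 ≈ 21892.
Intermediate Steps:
K(R) = R²/2
p(o) = 7*o/2 (p(o) = -(-7)*o/2 = 7*o/2)
x(n, N) = 7*n²/4 (x(n, N) = 7*(n²/2)/2 = 7*n²/4)
(√((((190 + 1537) + x(19, 25)) - 1*(-2610)) + Y) + 12448) + 9375 = (√((((190 + 1537) + (7/4)*19²) - 1*(-2610)) - 214) + 12448) + 9375 = (√(((1727 + (7/4)*361) + 2610) - 214) + 12448) + 9375 = (√(((1727 + 2527/4) + 2610) - 214) + 12448) + 9375 = (√((9435/4 + 2610) - 214) + 12448) + 9375 = (√(19875/4 - 214) + 12448) + 9375 = (√(19019/4) + 12448) + 9375 = (√19019/2 + 12448) + 9375 = (12448 + √19019/2) + 9375 = 21823 + √19019/2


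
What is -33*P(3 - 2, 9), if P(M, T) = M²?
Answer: -33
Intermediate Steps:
-33*P(3 - 2, 9) = -33*(3 - 2)² = -33*1² = -33*1 = -33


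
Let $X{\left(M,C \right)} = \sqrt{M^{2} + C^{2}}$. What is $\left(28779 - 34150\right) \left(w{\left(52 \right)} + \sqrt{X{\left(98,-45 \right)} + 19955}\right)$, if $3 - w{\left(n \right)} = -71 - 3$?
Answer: $-413567 - 5371 \sqrt{19955 + \sqrt{11629}} \approx -1.1743 \cdot 10^{6}$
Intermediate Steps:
$X{\left(M,C \right)} = \sqrt{C^{2} + M^{2}}$
$w{\left(n \right)} = 77$ ($w{\left(n \right)} = 3 - \left(-71 - 3\right) = 3 - -74 = 3 + 74 = 77$)
$\left(28779 - 34150\right) \left(w{\left(52 \right)} + \sqrt{X{\left(98,-45 \right)} + 19955}\right) = \left(28779 - 34150\right) \left(77 + \sqrt{\sqrt{\left(-45\right)^{2} + 98^{2}} + 19955}\right) = - 5371 \left(77 + \sqrt{\sqrt{2025 + 9604} + 19955}\right) = - 5371 \left(77 + \sqrt{\sqrt{11629} + 19955}\right) = - 5371 \left(77 + \sqrt{19955 + \sqrt{11629}}\right) = -413567 - 5371 \sqrt{19955 + \sqrt{11629}}$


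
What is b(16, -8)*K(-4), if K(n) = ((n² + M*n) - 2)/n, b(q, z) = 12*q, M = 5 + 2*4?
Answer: 1824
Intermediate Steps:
M = 13 (M = 5 + 8 = 13)
K(n) = (-2 + n² + 13*n)/n (K(n) = ((n² + 13*n) - 2)/n = (-2 + n² + 13*n)/n)
b(16, -8)*K(-4) = (12*16)*(13 - 4 - 2/(-4)) = 192*(13 - 4 - 2*(-¼)) = 192*(13 - 4 + ½) = 192*(19/2) = 1824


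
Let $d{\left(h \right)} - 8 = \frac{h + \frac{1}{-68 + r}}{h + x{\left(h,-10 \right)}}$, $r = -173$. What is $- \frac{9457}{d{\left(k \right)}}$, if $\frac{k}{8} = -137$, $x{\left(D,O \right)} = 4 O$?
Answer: $- \frac{2589099632}{2454345} \approx -1054.9$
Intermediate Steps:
$k = -1096$ ($k = 8 \left(-137\right) = -1096$)
$d{\left(h \right)} = 8 + \frac{- \frac{1}{241} + h}{-40 + h}$ ($d{\left(h \right)} = 8 + \frac{h + \frac{1}{-68 - 173}}{h + 4 \left(-10\right)} = 8 + \frac{h + \frac{1}{-241}}{h - 40} = 8 + \frac{h - \frac{1}{241}}{-40 + h} = 8 + \frac{- \frac{1}{241} + h}{-40 + h}$)
$- \frac{9457}{d{\left(k \right)}} = - \frac{9457}{\frac{9}{241} \frac{1}{40 - -1096} \left(8569 - -264136\right)} = - \frac{9457}{\frac{9}{241} \frac{1}{40 + 1096} \left(8569 + 264136\right)} = - \frac{9457}{\frac{9}{241} \cdot \frac{1}{1136} \cdot 272705} = - \frac{9457}{\frac{2454345}{273776}} = \left(-9457\right) \frac{273776}{2454345} = - \frac{2589099632}{2454345}$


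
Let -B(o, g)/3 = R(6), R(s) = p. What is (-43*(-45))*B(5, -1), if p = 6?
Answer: -34830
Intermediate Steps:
R(s) = 6
B(o, g) = -18 (B(o, g) = -3*6 = -18)
(-43*(-45))*B(5, -1) = -43*(-45)*(-18) = 1935*(-18) = -34830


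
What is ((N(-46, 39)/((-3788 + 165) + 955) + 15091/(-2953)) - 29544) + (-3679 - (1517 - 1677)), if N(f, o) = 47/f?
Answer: -11984405015849/362415784 ≈ -33068.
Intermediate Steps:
((N(-46, 39)/((-3788 + 165) + 955) + 15091/(-2953)) - 29544) + (-3679 - (1517 - 1677)) = (((47/(-46))/((-3788 + 165) + 955) + 15091/(-2953)) - 29544) + (-3679 - (1517 - 1677)) = (((47*(-1/46))/(-3623 + 955) + 15091*(-1/2953)) - 29544) + (-3679 - 1*(-160)) = ((-47/46/(-2668) - 15091/2953) - 29544) + (-3679 + 160) = ((-47/46*(-1/2668) - 15091/2953) - 29544) - 3519 = ((47/122728 - 15091/2953) - 29544) - 3519 = (-1851949457/362415784 - 29544) - 3519 = -10709063871953/362415784 - 3519 = -11984405015849/362415784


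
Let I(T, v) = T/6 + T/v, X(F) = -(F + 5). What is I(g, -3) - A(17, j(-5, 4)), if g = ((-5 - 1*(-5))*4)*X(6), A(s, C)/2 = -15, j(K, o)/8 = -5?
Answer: 30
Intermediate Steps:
X(F) = -5 - F (X(F) = -(5 + F) = -5 - F)
j(K, o) = -40 (j(K, o) = 8*(-5) = -40)
A(s, C) = -30 (A(s, C) = 2*(-15) = -30)
g = 0 (g = ((-5 - 1*(-5))*4)*(-5 - 1*6) = ((-5 + 5)*4)*(-5 - 6) = (0*4)*(-11) = 0*(-11) = 0)
I(T, v) = T/6 + T/v (I(T, v) = T*(1/6) + T/v = T/6 + T/v)
I(g, -3) - A(17, j(-5, 4)) = ((1/6)*0 + 0/(-3)) - 1*(-30) = (0 + 0*(-1/3)) + 30 = (0 + 0) + 30 = 0 + 30 = 30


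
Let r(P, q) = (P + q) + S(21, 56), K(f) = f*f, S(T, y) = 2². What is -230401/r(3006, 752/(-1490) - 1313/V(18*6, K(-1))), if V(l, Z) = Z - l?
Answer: -18366415715/240880103 ≈ -76.247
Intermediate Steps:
S(T, y) = 4
K(f) = f²
r(P, q) = 4 + P + q (r(P, q) = (P + q) + 4 = 4 + P + q)
-230401/r(3006, 752/(-1490) - 1313/V(18*6, K(-1))) = -230401/(4 + 3006 + (752/(-1490) - 1313/((-1)² - 18*6))) = -230401/(4 + 3006 + (752*(-1/1490) - 1313/(1 - 1*108))) = -230401/(4 + 3006 + (-376/745 - 1313/(1 - 108))) = -230401/(4 + 3006 + (-376/745 - 1313/(-107))) = -230401/(4 + 3006 + (-376/745 - 1313*(-1/107))) = -230401/(4 + 3006 + (-376/745 + 1313/107)) = -230401/(4 + 3006 + 937953/79715) = -230401/240880103/79715 = -230401*79715/240880103 = -18366415715/240880103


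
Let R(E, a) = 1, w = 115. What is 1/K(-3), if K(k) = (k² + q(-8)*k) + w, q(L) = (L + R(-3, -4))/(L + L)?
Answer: 16/1963 ≈ 0.0081508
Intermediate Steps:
q(L) = (1 + L)/(2*L) (q(L) = (L + 1)/(L + L) = (1 + L)/((2*L)) = (1 + L)*(1/(2*L)) = (1 + L)/(2*L))
K(k) = 115 + k² + 7*k/16 (K(k) = (k² + ((½)*(1 - 8)/(-8))*k) + 115 = (k² + ((½)*(-⅛)*(-7))*k) + 115 = (k² + 7*k/16) + 115 = 115 + k² + 7*k/16)
1/K(-3) = 1/(115 + (-3)² + (7/16)*(-3)) = 1/(115 + 9 - 21/16) = 1/(1963/16) = 16/1963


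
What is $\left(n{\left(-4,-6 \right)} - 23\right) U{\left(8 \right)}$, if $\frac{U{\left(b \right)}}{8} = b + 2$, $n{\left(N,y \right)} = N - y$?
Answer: $-1680$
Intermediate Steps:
$U{\left(b \right)} = 16 + 8 b$ ($U{\left(b \right)} = 8 \left(b + 2\right) = 8 \left(2 + b\right) = 16 + 8 b$)
$\left(n{\left(-4,-6 \right)} - 23\right) U{\left(8 \right)} = \left(\left(-4 - -6\right) - 23\right) \left(16 + 8 \cdot 8\right) = \left(\left(-4 + 6\right) - 23\right) \left(16 + 64\right) = \left(2 - 23\right) 80 = \left(-21\right) 80 = -1680$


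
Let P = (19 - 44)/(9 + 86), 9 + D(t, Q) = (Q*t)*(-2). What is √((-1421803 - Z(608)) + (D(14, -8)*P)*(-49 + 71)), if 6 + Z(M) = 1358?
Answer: I*√514208305/19 ≈ 1193.5*I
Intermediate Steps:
D(t, Q) = -9 - 2*Q*t (D(t, Q) = -9 + (Q*t)*(-2) = -9 - 2*Q*t)
Z(M) = 1352 (Z(M) = -6 + 1358 = 1352)
P = -5/19 (P = -25/95 = -25*1/95 = -5/19 ≈ -0.26316)
√((-1421803 - Z(608)) + (D(14, -8)*P)*(-49 + 71)) = √((-1421803 - 1*1352) + ((-9 - 2*(-8)*14)*(-5/19))*(-49 + 71)) = √((-1421803 - 1352) + ((-9 + 224)*(-5/19))*22) = √(-1423155 + (215*(-5/19))*22) = √(-1423155 - 1075/19*22) = √(-1423155 - 23650/19) = √(-27063595/19) = I*√514208305/19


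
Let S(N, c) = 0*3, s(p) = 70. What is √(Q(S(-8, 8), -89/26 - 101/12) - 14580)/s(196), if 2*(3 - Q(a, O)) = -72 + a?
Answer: I*√14541/70 ≈ 1.7227*I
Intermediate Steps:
S(N, c) = 0
Q(a, O) = 39 - a/2 (Q(a, O) = 3 - (-72 + a)/2 = 3 + (36 - a/2) = 39 - a/2)
√(Q(S(-8, 8), -89/26 - 101/12) - 14580)/s(196) = √((39 - ½*0) - 14580)/70 = √((39 + 0) - 14580)*(1/70) = √(39 - 14580)*(1/70) = √(-14541)*(1/70) = (I*√14541)*(1/70) = I*√14541/70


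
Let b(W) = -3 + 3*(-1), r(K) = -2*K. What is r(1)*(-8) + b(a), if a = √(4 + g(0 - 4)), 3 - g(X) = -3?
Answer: 10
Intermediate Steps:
g(X) = 6 (g(X) = 3 - 1*(-3) = 3 + 3 = 6)
a = √10 (a = √(4 + 6) = √10 ≈ 3.1623)
b(W) = -6 (b(W) = -3 - 3 = -6)
r(1)*(-8) + b(a) = -2*1*(-8) - 6 = -2*(-8) - 6 = 16 - 6 = 10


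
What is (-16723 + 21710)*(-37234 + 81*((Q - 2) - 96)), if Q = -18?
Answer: -232543810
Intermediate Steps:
(-16723 + 21710)*(-37234 + 81*((Q - 2) - 96)) = (-16723 + 21710)*(-37234 + 81*((-18 - 2) - 96)) = 4987*(-37234 + 81*(-20 - 96)) = 4987*(-37234 + 81*(-116)) = 4987*(-37234 - 9396) = 4987*(-46630) = -232543810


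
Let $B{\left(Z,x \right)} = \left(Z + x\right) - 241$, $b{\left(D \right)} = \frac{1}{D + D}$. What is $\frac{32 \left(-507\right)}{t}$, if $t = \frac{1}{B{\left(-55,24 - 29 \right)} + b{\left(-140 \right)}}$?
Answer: $\frac{170921868}{35} \approx 4.8835 \cdot 10^{6}$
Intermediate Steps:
$b{\left(D \right)} = \frac{1}{2 D}$
$B{\left(Z,x \right)} = -241 + Z + x$
$t = - \frac{280}{84281}$ ($t = \frac{1}{\left(-241 - 55 + \left(24 - 29\right)\right) + \frac{1}{2 \left(-140\right)}} = \frac{1}{\left(-241 - 55 + \left(24 - 29\right)\right) + \frac{1}{2} \left(- \frac{1}{140}\right)} = \frac{1}{\left(-241 - 55 - 5\right) - \frac{1}{280}} = \frac{1}{-301 - \frac{1}{280}} = \frac{1}{- \frac{84281}{280}} = - \frac{280}{84281} \approx -0.0033222$)
$\frac{32 \left(-507\right)}{t} = \frac{32 \left(-507\right)}{- \frac{280}{84281}} = \left(-16224\right) \left(- \frac{84281}{280}\right) = \frac{170921868}{35}$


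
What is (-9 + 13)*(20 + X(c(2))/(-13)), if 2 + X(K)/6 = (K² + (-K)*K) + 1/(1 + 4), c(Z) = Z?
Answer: 5416/65 ≈ 83.323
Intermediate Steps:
X(K) = -54/5 (X(K) = -12 + 6*((K² + (-K)*K) + 1/(1 + 4)) = -12 + 6*((K² - K²) + 1/5) = -12 + 6*(0 + ⅕) = -12 + 6*(⅕) = -12 + 6/5 = -54/5)
(-9 + 13)*(20 + X(c(2))/(-13)) = (-9 + 13)*(20 - 54/5/(-13)) = 4*(20 - 54/5*(-1/13)) = 4*(20 + 54/65) = 4*(1354/65) = 5416/65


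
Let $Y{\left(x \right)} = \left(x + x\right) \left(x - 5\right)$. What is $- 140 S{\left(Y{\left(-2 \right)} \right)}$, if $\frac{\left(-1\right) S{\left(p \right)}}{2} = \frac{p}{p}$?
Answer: $280$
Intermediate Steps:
$Y{\left(x \right)} = 2 x \left(-5 + x\right)$
$S{\left(p \right)} = -2$ ($S{\left(p \right)} = - 2 \frac{p}{p} = \left(-2\right) 1 = -2$)
$- 140 S{\left(Y{\left(-2 \right)} \right)} = \left(-140\right) \left(-2\right) = 280$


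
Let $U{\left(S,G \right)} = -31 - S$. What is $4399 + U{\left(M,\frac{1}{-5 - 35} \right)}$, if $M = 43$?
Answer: $4325$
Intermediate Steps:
$4399 + U{\left(M,\frac{1}{-5 - 35} \right)} = 4399 - 74 = 4325$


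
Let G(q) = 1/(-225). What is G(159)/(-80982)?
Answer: 1/18220950 ≈ 5.4882e-8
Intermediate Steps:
G(q) = -1/225
G(159)/(-80982) = -1/225/(-80982) = -1/225*(-1/80982) = 1/18220950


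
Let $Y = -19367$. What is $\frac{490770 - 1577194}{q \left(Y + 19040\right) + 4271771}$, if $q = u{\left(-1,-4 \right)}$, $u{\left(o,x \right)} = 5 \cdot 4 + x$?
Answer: $- \frac{1086424}{4266539} \approx -0.25464$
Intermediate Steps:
$u{\left(o,x \right)} = 20 + x$
$q = 16$ ($q = 20 - 4 = 16$)
$\frac{490770 - 1577194}{q \left(Y + 19040\right) + 4271771} = \frac{490770 - 1577194}{16 \left(-19367 + 19040\right) + 4271771} = \frac{490770 + \left(-2354071 + 776877\right)}{16 \left(-327\right) + 4271771} = \frac{490770 - 1577194}{-5232 + 4271771} = - \frac{1086424}{4266539}$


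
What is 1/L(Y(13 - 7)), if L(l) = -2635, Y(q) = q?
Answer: -1/2635 ≈ -0.00037951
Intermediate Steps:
1/L(Y(13 - 7)) = 1/(-2635) = -1/2635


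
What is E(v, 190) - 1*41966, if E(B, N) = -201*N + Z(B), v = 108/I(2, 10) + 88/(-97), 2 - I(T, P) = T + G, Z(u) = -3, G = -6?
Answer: -80159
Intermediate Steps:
I(T, P) = 8 - T (I(T, P) = 2 - (T - 6) = 2 - (-6 + T) = 2 + (6 - T) = 8 - T)
v = 1658/97 (v = 108/(8 - 1*2) + 88/(-97) = 108/(8 - 2) + 88*(-1/97) = 108/6 - 88/97 = 108*(⅙) - 88/97 = 18 - 88/97 = 1658/97 ≈ 17.093)
E(B, N) = -3 - 201*N (E(B, N) = -201*N - 3 = -3 - 201*N)
E(v, 190) - 1*41966 = (-3 - 201*190) - 1*41966 = (-3 - 38190) - 41966 = -38193 - 41966 = -80159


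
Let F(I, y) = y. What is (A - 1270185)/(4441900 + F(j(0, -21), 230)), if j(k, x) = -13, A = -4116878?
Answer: -489733/403830 ≈ -1.2127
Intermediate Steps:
(A - 1270185)/(4441900 + F(j(0, -21), 230)) = (-4116878 - 1270185)/(4441900 + 230) = -5387063/4442130 = -5387063*1/4442130 = -489733/403830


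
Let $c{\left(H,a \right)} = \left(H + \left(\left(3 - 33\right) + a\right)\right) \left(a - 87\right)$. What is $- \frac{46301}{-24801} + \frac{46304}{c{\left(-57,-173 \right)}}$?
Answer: $\frac{267395819}{104784225} \approx 2.5519$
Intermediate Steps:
$c{\left(H,a \right)} = \left(-87 + a\right) \left(-30 + H + a\right)$ ($c{\left(H,a \right)} = \left(H + \left(-30 + a\right)\right) \left(-87 + a\right) = \left(-30 + H + a\right) \left(-87 + a\right) = \left(-87 + a\right) \left(-30 + H + a\right)$)
$- \frac{46301}{-24801} + \frac{46304}{c{\left(-57,-173 \right)}} = - \frac{46301}{-24801} + \frac{46304}{2610 + \left(-173\right)^{2} - -20241 - -4959 - -9861} = \left(-46301\right) \left(- \frac{1}{24801}\right) + \frac{46304}{2610 + 29929 + 20241 + 4959 + 9861} = \frac{46301}{24801} + \frac{46304}{67600} = \frac{46301}{24801} + 46304 \cdot \frac{1}{67600} = \frac{46301}{24801} + \frac{2894}{4225} = \frac{267395819}{104784225}$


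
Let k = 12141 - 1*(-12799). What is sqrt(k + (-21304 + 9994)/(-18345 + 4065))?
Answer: sqrt(1412746223)/238 ≈ 157.93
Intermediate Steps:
k = 24940 (k = 12141 + 12799 = 24940)
sqrt(k + (-21304 + 9994)/(-18345 + 4065)) = sqrt(24940 + (-21304 + 9994)/(-18345 + 4065)) = sqrt(24940 - 11310/(-14280)) = sqrt(24940 - 11310*(-1/14280)) = sqrt(24940 + 377/476) = sqrt(11871817/476) = sqrt(1412746223)/238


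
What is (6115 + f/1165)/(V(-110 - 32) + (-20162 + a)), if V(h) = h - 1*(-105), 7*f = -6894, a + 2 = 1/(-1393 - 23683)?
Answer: -1250312705756/4130999058935 ≈ -0.30267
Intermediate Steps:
a = -50153/25076 (a = -2 + 1/(-1393 - 23683) = -2 + 1/(-25076) = -2 - 1/25076 = -50153/25076 ≈ -2.0000)
f = -6894/7 (f = (1/7)*(-6894) = -6894/7 ≈ -984.86)
V(h) = 105 + h (V(h) = h + 105 = 105 + h)
(6115 + f/1165)/(V(-110 - 32) + (-20162 + a)) = (6115 - 6894/7/1165)/((105 + (-110 - 32)) + (-20162 - 50153/25076)) = (6115 - 6894/7*1/1165)/((105 - 142) - 505632465/25076) = (6115 - 6894/8155)/(-37 - 505632465/25076) = 49860931/(8155*(-506560277/25076)) = (49860931/8155)*(-25076/506560277) = -1250312705756/4130999058935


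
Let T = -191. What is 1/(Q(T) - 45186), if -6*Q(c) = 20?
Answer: -3/135568 ≈ -2.2129e-5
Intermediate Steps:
Q(c) = -10/3 (Q(c) = -1/6*20 = -10/3)
1/(Q(T) - 45186) = 1/(-10/3 - 45186) = 1/(-135568/3) = -3/135568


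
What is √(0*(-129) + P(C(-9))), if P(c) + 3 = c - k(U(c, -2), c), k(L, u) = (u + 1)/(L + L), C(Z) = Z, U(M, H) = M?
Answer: 4*I*√7/3 ≈ 3.5277*I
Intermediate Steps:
k(L, u) = (1 + u)/(2*L) (k(L, u) = (1 + u)/((2*L)) = (1 + u)*(1/(2*L)) = (1 + u)/(2*L))
P(c) = -3 + c - (1 + c)/(2*c) (P(c) = -3 + (c - (1 + c)/(2*c)) = -3 + c - (1 + c)/(2*c))
√(0*(-129) + P(C(-9))) = √(0*(-129) + (-7/2 - 9 - ½/(-9))) = √(0 + (-7/2 - 9 - ½*(-⅑))) = √(0 + (-7/2 - 9 + 1/18)) = √(0 - 112/9) = √(-112/9) = 4*I*√7/3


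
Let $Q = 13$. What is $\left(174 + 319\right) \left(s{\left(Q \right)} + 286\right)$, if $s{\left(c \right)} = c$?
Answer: $147407$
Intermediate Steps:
$\left(174 + 319\right) \left(s{\left(Q \right)} + 286\right) = \left(174 + 319\right) \left(13 + 286\right) = 493 \cdot 299 = 147407$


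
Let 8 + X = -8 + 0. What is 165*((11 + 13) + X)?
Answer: 1320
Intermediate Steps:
X = -16 (X = -8 + (-8 + 0) = -8 - 8 = -16)
165*((11 + 13) + X) = 165*((11 + 13) - 16) = 165*(24 - 16) = 165*8 = 1320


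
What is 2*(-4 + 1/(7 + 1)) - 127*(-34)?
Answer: 17241/4 ≈ 4310.3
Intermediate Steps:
2*(-4 + 1/(7 + 1)) - 127*(-34) = 2*(-4 + 1/8) + 4318 = 2*(-4 + ⅛) + 4318 = 2*(-31/8) + 4318 = -31/4 + 4318 = 17241/4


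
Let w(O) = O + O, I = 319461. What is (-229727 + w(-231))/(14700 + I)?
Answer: -230189/334161 ≈ -0.68886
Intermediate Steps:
w(O) = 2*O
(-229727 + w(-231))/(14700 + I) = (-229727 + 2*(-231))/(14700 + 319461) = (-229727 - 462)/334161 = -230189*1/334161 = -230189/334161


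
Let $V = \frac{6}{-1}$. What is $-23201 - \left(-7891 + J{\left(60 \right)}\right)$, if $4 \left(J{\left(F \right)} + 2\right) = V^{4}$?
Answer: $-15632$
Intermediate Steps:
$V = -6$ ($V = 6 \left(-1\right) = -6$)
$J{\left(F \right)} = 322$ ($J{\left(F \right)} = -2 + \frac{\left(-6\right)^{4}}{4} = -2 + \frac{1}{4} \cdot 1296 = -2 + 324 = 322$)
$-23201 - \left(-7891 + J{\left(60 \right)}\right) = -23201 - -7569 = -23201 + \left(\left(-3911 + 11802\right) - 322\right) = -23201 + \left(7891 - 322\right) = -23201 + 7569 = -15632$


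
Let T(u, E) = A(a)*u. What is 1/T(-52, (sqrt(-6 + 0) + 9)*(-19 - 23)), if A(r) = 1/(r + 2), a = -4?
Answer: 1/26 ≈ 0.038462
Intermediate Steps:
A(r) = 1/(2 + r)
T(u, E) = -u/2 (T(u, E) = u/(2 - 4) = u/(-2) = -u/2)
1/T(-52, (sqrt(-6 + 0) + 9)*(-19 - 23)) = 1/(-1/2*(-52)) = 1/26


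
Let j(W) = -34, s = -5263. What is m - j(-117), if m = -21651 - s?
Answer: -16354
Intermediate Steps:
m = -16388 (m = -21651 - 1*(-5263) = -21651 + 5263 = -16388)
m - j(-117) = -16388 - 1*(-34) = -16388 + 34 = -16354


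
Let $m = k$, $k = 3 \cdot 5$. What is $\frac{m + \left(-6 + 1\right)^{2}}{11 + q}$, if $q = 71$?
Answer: $\frac{20}{41} \approx 0.4878$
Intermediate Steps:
$k = 15$
$m = 15$
$\frac{m + \left(-6 + 1\right)^{2}}{11 + q} = \frac{15 + \left(-6 + 1\right)^{2}}{11 + 71} = \frac{15 + \left(-5\right)^{2}}{82} = \left(15 + 25\right) \frac{1}{82} = 40 \cdot \frac{1}{82} = \frac{20}{41}$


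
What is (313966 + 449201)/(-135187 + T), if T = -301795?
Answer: -763167/436982 ≈ -1.7464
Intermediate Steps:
(313966 + 449201)/(-135187 + T) = (313966 + 449201)/(-135187 - 301795) = 763167/(-436982) = 763167*(-1/436982) = -763167/436982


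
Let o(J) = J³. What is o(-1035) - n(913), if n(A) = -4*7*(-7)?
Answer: -1108718071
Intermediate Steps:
n(A) = 196 (n(A) = -28*(-7) = 196)
o(-1035) - n(913) = (-1035)³ - 1*196 = -1108717875 - 196 = -1108718071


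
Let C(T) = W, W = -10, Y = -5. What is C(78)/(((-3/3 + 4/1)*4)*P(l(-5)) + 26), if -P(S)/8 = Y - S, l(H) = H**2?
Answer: -5/1453 ≈ -0.0034412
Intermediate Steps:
C(T) = -10
P(S) = 40 + 8*S (P(S) = -8*(-5 - S) = 40 + 8*S)
C(78)/(((-3/3 + 4/1)*4)*P(l(-5)) + 26) = -10/(((-3/3 + 4/1)*4)*(40 + 8*(-5)**2) + 26) = -10/(((-3*1/3 + 4*1)*4)*(40 + 8*25) + 26) = -10/(((-1 + 4)*4)*(40 + 200) + 26) = -10/((3*4)*240 + 26) = -10/(12*240 + 26) = -10/(2880 + 26) = -10/2906 = -10*1/2906 = -5/1453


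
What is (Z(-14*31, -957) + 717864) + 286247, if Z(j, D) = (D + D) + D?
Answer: 1001240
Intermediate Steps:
Z(j, D) = 3*D (Z(j, D) = 2*D + D = 3*D)
(Z(-14*31, -957) + 717864) + 286247 = (3*(-957) + 717864) + 286247 = (-2871 + 717864) + 286247 = 714993 + 286247 = 1001240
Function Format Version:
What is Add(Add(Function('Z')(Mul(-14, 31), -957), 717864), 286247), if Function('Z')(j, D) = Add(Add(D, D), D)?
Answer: 1001240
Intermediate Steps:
Function('Z')(j, D) = Mul(3, D) (Function('Z')(j, D) = Add(Mul(2, D), D) = Mul(3, D))
Add(Add(Function('Z')(Mul(-14, 31), -957), 717864), 286247) = Add(Add(Mul(3, -957), 717864), 286247) = Add(Add(-2871, 717864), 286247) = Add(714993, 286247) = 1001240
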